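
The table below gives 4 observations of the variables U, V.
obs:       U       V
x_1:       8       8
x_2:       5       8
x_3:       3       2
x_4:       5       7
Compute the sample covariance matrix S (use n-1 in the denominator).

Step 1 — column means:
  mean(U) = (8 + 5 + 3 + 5) / 4 = 21/4 = 5.25
  mean(V) = (8 + 8 + 2 + 7) / 4 = 25/4 = 6.25

Step 2 — sample covariance S[i,j] = (1/(n-1)) · Σ_k (x_{k,i} - mean_i) · (x_{k,j} - mean_j), with n-1 = 3.
  S[U,U] = ((2.75)·(2.75) + (-0.25)·(-0.25) + (-2.25)·(-2.25) + (-0.25)·(-0.25)) / 3 = 12.75/3 = 4.25
  S[U,V] = ((2.75)·(1.75) + (-0.25)·(1.75) + (-2.25)·(-4.25) + (-0.25)·(0.75)) / 3 = 13.75/3 = 4.5833
  S[V,V] = ((1.75)·(1.75) + (1.75)·(1.75) + (-4.25)·(-4.25) + (0.75)·(0.75)) / 3 = 24.75/3 = 8.25

S is symmetric (S[j,i] = S[i,j]). Assembling:

S = [[4.25, 4.5833],
 [4.5833, 8.25]]


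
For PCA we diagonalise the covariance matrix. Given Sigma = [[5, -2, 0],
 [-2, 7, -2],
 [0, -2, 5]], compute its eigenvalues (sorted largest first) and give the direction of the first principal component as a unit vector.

Step 1 — characteristic polynomial p(λ) = det(λI - Sigma) = λ³ - tr·λ² + c_1·λ - det, where tr = trace, c_1 = sum of the principal 2×2 minors, det = det(Sigma):
  tr = 5 + 7 + 5 = 17,
  c_1 = (5·7 - (-2)²) + (5·5 - (0)²) + (7·5 - (-2)²) = 31 + 25 + 31 = 87,
  det = 5·(7·5 - (-2)²) - (-2)·((-2)·5 - (-2)·(0)) + (0)·((-2)·(-2) - 7·(0)) = 5·(31) - (-2)·(-10) + (0)·(4) = 135.
  So p(λ) = λ³ - 17λ² + 87λ - 135.
Step 2 — look for an integer root (rational root theorem: any rational root is an integer divisor of 135). Testing λ = 3:
  p(3) = 27 - 153 + 261 - 135 = 0  ✓
  Dividing out (λ - 3): p(λ) = (λ - 3)(λ² - 14λ + 45).
Step 3 — remaining eigenvalues from the quadratic λ² - 14λ + 45 = 0:
  Δ = 14² - 4·45 = 196 - 180 = 16,  λ = (14 ± √16)/2 = (14 ± 4)/2 = 9 or 5.
  Sorted: λ_1 = 9,  λ_2 = 5,  λ_3 = 3  (check: sum = 17 = tr ✓).

Step 4 — unit eigenvector for λ_1 = 9: v spans the null space of (Sigma - λ_1 I), whose rows are
  r_1 = (-4, -2, 0),  r_2 = (-2, -2, -2),  r_3 = (0, -2, -4).
  v is orthogonal to every row, so take v ∝ r_1 × r_2 = ((-2)·(-2) - (0)·(-2), (0)·(-2) - (-4)·(-2), (-4)·(-2) - (-2)·(-2)) = (4, -8, 4).
  Rescale (divide by 4): u = (1, -2, 1).
  ||u|| = √((1)² + (-2)² + (1)²) = √(6) ≈ 2.4495,  v_1 = u/||u|| ≈ (0.4082, -0.8165, 0.4082) (||v_1|| = 1).

λ_1 = 9,  λ_2 = 5,  λ_3 = 3;  v_1 ≈ (0.4082, -0.8165, 0.4082)


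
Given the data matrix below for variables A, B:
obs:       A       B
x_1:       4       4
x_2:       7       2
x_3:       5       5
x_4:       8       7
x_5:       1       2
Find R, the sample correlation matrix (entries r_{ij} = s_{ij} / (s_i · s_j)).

Step 1 — column means:
  mean(A) = (4 + 7 + 5 + 8 + 1) / 5 = 25/5 = 5
  mean(B) = (4 + 2 + 5 + 7 + 2) / 5 = 20/5 = 4

Step 2 — sample variances and covariances s[i,j] = (1/(n-1)) · Σ_k (x_{k,i} - mean_i) · (x_{k,j} - mean_j), with n-1 = 4:
  s[A,A] = ((-1)·(-1) + (2)·(2) + (0)·(0) + (3)·(3) + (-4)·(-4)) / 4 = 30/4 = 7.5
  s[A,B] = ((-1)·(0) + (2)·(-2) + (0)·(1) + (3)·(3) + (-4)·(-2)) / 4 = 13/4 = 3.25
  s[B,B] = ((0)·(0) + (-2)·(-2) + (1)·(1) + (3)·(3) + (-2)·(-2)) / 4 = 18/4 = 4.5
  Sample standard deviations s_i = √(s[i,i]):
  s(A) = √(7.5) = 2.7386
  s(B) = √(4.5) = 2.1213

Step 3 — r_{ij} = s_{ij} / (s_i · s_j):
  r[A,A] = 1 (diagonal).
  r[A,B] = 3.25 / (2.7386 · 2.1213) = 3.25 / 5.8095 = 0.5594
  r[B,B] = 1 (diagonal).

R is symmetric with unit diagonal. Assembling:

R = [[1, 0.5594],
 [0.5594, 1]]


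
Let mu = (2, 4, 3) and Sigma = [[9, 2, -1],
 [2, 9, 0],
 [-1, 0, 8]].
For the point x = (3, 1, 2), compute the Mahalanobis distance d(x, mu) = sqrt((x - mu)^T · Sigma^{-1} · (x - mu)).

Step 1 — centre the observation: (x - mu) = (1, -3, -1).

Step 2 — invert Sigma (cofactor / det for 3×3, or solve directly):
  Sigma^{-1} = [[0.1186, -0.0264, 0.0148],
 [-0.0264, 0.117, -0.0033],
 [0.0148, -0.0033, 0.1269]].

Step 3 — form the quadratic (x - mu)^T · Sigma^{-1} · (x - mu):
  Sigma^{-1} · (x - mu) = (0.1829, -0.374, -0.1021).
  (x - mu)^T · [Sigma^{-1} · (x - mu)] = (1)·(0.1829) + (-3)·(-0.374) + (-1)·(-0.1021) = 1.4069.

Step 4 — take square root: d = √(1.4069) ≈ 1.1861.

d(x, mu) = √(1.4069) ≈ 1.1861


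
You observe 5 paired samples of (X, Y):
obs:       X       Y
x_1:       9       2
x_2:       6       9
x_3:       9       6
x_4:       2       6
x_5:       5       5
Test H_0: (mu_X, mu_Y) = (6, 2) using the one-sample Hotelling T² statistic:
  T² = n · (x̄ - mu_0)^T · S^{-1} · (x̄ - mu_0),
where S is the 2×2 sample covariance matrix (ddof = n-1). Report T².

Step 1 — sample mean vector:
  mean(X) = (9 + 6 + 9 + 2 + 5) / 5 = 31/5 = 6.2
  mean(Y) = (2 + 9 + 6 + 6 + 5) / 5 = 28/5 = 5.6
  x̄ = (6.2, 5.6),  deviation x̄ - mu_0 = (6.2, 5.6) - (6, 2) = (0.2, 3.6).

Step 2 — sample covariance matrix, S[i,j] = (1/(n-1)) · Σ_k (x_{k,i} - mean_i) · (x_{k,j} - mean_j), divisor n-1 = 4:
  S[X,X] = ((2.8)·(2.8) + (-0.2)·(-0.2) + (2.8)·(2.8) + (-4.2)·(-4.2) + (-1.2)·(-1.2)) / 4 = 34.8/4 = 8.7
  S[X,Y] = ((2.8)·(-3.6) + (-0.2)·(3.4) + (2.8)·(0.4) + (-4.2)·(0.4) + (-1.2)·(-0.6)) / 4 = -10.6/4 = -2.65
  S[Y,Y] = ((-3.6)·(-3.6) + (3.4)·(3.4) + (0.4)·(0.4) + (0.4)·(0.4) + (-0.6)·(-0.6)) / 4 = 25.2/4 = 6.3
  S = [[8.7, -2.65],
 [-2.65, 6.3]].

Step 3 — invert S. det(S) = 8.7·6.3 - (-2.65)² = 47.7875.
  S^{-1} = (1/det) · [[d, -b], [-b, a]] = [[0.1318, 0.0555],
 [0.0555, 0.1821]].

Step 4 — quadratic form (x̄ - mu_0)^T · S^{-1} · (x̄ - mu_0):
  S^{-1} · (x̄ - mu_0) = (0.226, 0.6665),
  (x̄ - mu_0)^T · [...] = (0.2)·(0.226) + (3.6)·(0.6665) = 2.4446.

Step 5 — scale by n: T² = 5 · 2.4446 = 12.2229.

T² ≈ 12.2229


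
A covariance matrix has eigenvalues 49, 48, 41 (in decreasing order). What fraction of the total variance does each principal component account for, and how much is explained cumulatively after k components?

Step 1 — total variance = trace(Sigma) = Σ λ_i = 49 + 48 + 41 = 138.

Step 2 — fraction explained by component i = λ_i / Σ λ:
  PC1: 49/138 = 0.3551
  PC2: 48/138 = 0.3478
  PC3: 41/138 = 0.2971

Step 3 — cumulative fraction after k components = (λ_1 + ... + λ_k) / Σ λ:
  k = 1: 49/138 = 0.3551
  k = 2: (49 + 48)/138 = 97/138 = 0.7029
  k = 3: (49 + 48 + 41)/138 = 138/138 = 1

Summary (fraction, with percent):

explained: PC1 0.3551 (35.51%), PC2 0.3478 (34.78%), PC3 0.2971 (29.71%);  cumulative: 0.3551, 0.7029, 1


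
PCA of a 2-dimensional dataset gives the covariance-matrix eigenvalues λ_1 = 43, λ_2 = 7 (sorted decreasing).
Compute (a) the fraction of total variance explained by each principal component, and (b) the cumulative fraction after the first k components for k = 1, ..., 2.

Step 1 — total variance = trace(Sigma) = Σ λ_i = 43 + 7 = 50.

Step 2 — fraction explained by component i = λ_i / Σ λ:
  PC1: 43/50 = 0.86
  PC2: 7/50 = 0.14

Step 3 — cumulative fraction after k components = (λ_1 + ... + λ_k) / Σ λ:
  k = 1: 43/50 = 0.86
  k = 2: (43 + 7)/50 = 50/50 = 1

Summary (fraction, with percent):

explained: PC1 0.86 (86%), PC2 0.14 (14%);  cumulative: 0.86, 1


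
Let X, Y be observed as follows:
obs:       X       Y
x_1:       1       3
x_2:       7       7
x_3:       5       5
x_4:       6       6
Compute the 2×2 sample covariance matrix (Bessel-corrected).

Step 1 — column means:
  mean(X) = (1 + 7 + 5 + 6) / 4 = 19/4 = 4.75
  mean(Y) = (3 + 7 + 5 + 6) / 4 = 21/4 = 5.25

Step 2 — sample covariance S[i,j] = (1/(n-1)) · Σ_k (x_{k,i} - mean_i) · (x_{k,j} - mean_j), with n-1 = 3.
  S[X,X] = ((-3.75)·(-3.75) + (2.25)·(2.25) + (0.25)·(0.25) + (1.25)·(1.25)) / 3 = 20.75/3 = 6.9167
  S[X,Y] = ((-3.75)·(-2.25) + (2.25)·(1.75) + (0.25)·(-0.25) + (1.25)·(0.75)) / 3 = 13.25/3 = 4.4167
  S[Y,Y] = ((-2.25)·(-2.25) + (1.75)·(1.75) + (-0.25)·(-0.25) + (0.75)·(0.75)) / 3 = 8.75/3 = 2.9167

S is symmetric (S[j,i] = S[i,j]). Assembling:

S = [[6.9167, 4.4167],
 [4.4167, 2.9167]]


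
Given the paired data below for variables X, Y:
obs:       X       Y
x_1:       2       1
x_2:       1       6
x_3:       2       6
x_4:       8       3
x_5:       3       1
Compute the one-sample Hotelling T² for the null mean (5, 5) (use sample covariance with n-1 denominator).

Step 1 — sample mean vector:
  mean(X) = (2 + 1 + 2 + 8 + 3) / 5 = 16/5 = 3.2
  mean(Y) = (1 + 6 + 6 + 3 + 1) / 5 = 17/5 = 3.4
  x̄ = (3.2, 3.4),  deviation x̄ - mu_0 = (3.2, 3.4) - (5, 5) = (-1.8, -1.6).

Step 2 — sample covariance matrix, S[i,j] = (1/(n-1)) · Σ_k (x_{k,i} - mean_i) · (x_{k,j} - mean_j), divisor n-1 = 4:
  S[X,X] = ((-1.2)·(-1.2) + (-2.2)·(-2.2) + (-1.2)·(-1.2) + (4.8)·(4.8) + (-0.2)·(-0.2)) / 4 = 30.8/4 = 7.7
  S[X,Y] = ((-1.2)·(-2.4) + (-2.2)·(2.6) + (-1.2)·(2.6) + (4.8)·(-0.4) + (-0.2)·(-2.4)) / 4 = -7.4/4 = -1.85
  S[Y,Y] = ((-2.4)·(-2.4) + (2.6)·(2.6) + (2.6)·(2.6) + (-0.4)·(-0.4) + (-2.4)·(-2.4)) / 4 = 25.2/4 = 6.3
  S = [[7.7, -1.85],
 [-1.85, 6.3]].

Step 3 — invert S. det(S) = 7.7·6.3 - (-1.85)² = 45.0875.
  S^{-1} = (1/det) · [[d, -b], [-b, a]] = [[0.1397, 0.041],
 [0.041, 0.1708]].

Step 4 — quadratic form (x̄ - mu_0)^T · S^{-1} · (x̄ - mu_0):
  S^{-1} · (x̄ - mu_0) = (-0.3172, -0.3471),
  (x̄ - mu_0)^T · [...] = (-1.8)·(-0.3172) + (-1.6)·(-0.3471) = 1.1263.

Step 5 — scale by n: T² = 5 · 1.1263 = 5.6313.

T² ≈ 5.6313


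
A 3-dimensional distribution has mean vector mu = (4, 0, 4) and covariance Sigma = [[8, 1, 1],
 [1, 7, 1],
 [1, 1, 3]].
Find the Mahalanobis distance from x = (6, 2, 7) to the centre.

Step 1 — centre the observation: (x - mu) = (2, 2, 3).

Step 2 — invert Sigma (cofactor / det for 3×3, or solve directly):
  Sigma^{-1} = [[0.1316, -0.0132, -0.0395],
 [-0.0132, 0.1513, -0.0461],
 [-0.0395, -0.0461, 0.3618]].

Step 3 — form the quadratic (x - mu)^T · Sigma^{-1} · (x - mu):
  Sigma^{-1} · (x - mu) = (0.1184, 0.1382, 0.9145).
  (x - mu)^T · [Sigma^{-1} · (x - mu)] = (2)·(0.1184) + (2)·(0.1382) + (3)·(0.9145) = 3.2566.

Step 4 — take square root: d = √(3.2566) ≈ 1.8046.

d(x, mu) = √(3.2566) ≈ 1.8046


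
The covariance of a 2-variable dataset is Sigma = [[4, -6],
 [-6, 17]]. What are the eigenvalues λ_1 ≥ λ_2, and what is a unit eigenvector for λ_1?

Step 1 — characteristic polynomial of 2×2 Sigma:
  det(Sigma - λI) = λ² - trace · λ + det = 0.
  trace = 4 + 17 = 21, det = 4·17 - (-6)² = 32.
Step 2 — discriminant:
  Δ = trace² - 4·det = 441 - 128 = 313.
Step 3 — eigenvalues:
  λ = (trace ± √Δ)/2 = (21 ± 17.6918)/2,
  λ_1 = 19.3459,  λ_2 = 1.6541.

Step 4 — unit eigenvector for λ_1: solve (Sigma - λ_1 I)v = 0. First row:
  (4 - 19.3459)·v_x + (-6)·v_y = 0, i.e. (-15.3459)·v_x + (-6)·v_y = 0,
  so v ∝ (b, λ_1 - a) = (-6, 15.3459); multiply by -1 so the first entry is positive: u = (6, -15.3459).
  ||u|| = √((6)² + (-15.3459)²) = √(271.4967) ≈ 16.4772,
  v_1 = u/||u|| ≈ (0.3641, -0.9313) (||v_1|| = 1).

λ_1 = 19.3459,  λ_2 = 1.6541;  v_1 ≈ (0.3641, -0.9313)


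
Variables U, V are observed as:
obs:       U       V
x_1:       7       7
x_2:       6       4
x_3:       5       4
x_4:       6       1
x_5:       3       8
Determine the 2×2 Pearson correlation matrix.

Step 1 — column means:
  mean(U) = (7 + 6 + 5 + 6 + 3) / 5 = 27/5 = 5.4
  mean(V) = (7 + 4 + 4 + 1 + 8) / 5 = 24/5 = 4.8

Step 2 — sample variances and covariances s[i,j] = (1/(n-1)) · Σ_k (x_{k,i} - mean_i) · (x_{k,j} - mean_j), with n-1 = 4:
  s[U,U] = ((1.6)·(1.6) + (0.6)·(0.6) + (-0.4)·(-0.4) + (0.6)·(0.6) + (-2.4)·(-2.4)) / 4 = 9.2/4 = 2.3
  s[U,V] = ((1.6)·(2.2) + (0.6)·(-0.8) + (-0.4)·(-0.8) + (0.6)·(-3.8) + (-2.4)·(3.2)) / 4 = -6.6/4 = -1.65
  s[V,V] = ((2.2)·(2.2) + (-0.8)·(-0.8) + (-0.8)·(-0.8) + (-3.8)·(-3.8) + (3.2)·(3.2)) / 4 = 30.8/4 = 7.7
  Sample standard deviations s_i = √(s[i,i]):
  s(U) = √(2.3) = 1.5166
  s(V) = √(7.7) = 2.7749

Step 3 — r_{ij} = s_{ij} / (s_i · s_j):
  r[U,U] = 1 (diagonal).
  r[U,V] = -1.65 / (1.5166 · 2.7749) = -1.65 / 4.2083 = -0.3921
  r[V,V] = 1 (diagonal).

R is symmetric with unit diagonal. Assembling:

R = [[1, -0.3921],
 [-0.3921, 1]]


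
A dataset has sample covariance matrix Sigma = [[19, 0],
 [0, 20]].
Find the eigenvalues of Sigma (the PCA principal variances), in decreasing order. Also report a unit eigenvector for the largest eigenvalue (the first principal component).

Step 1 — characteristic polynomial of 2×2 Sigma:
  det(Sigma - λI) = λ² - trace · λ + det = 0.
  trace = 19 + 20 = 39, det = 19·20 - (0)² = 380.
Step 2 — discriminant:
  Δ = trace² - 4·det = 1521 - 1520 = 1.
Step 3 — eigenvalues:
  λ = (trace ± √Δ)/2 = (39 ± 1)/2,
  λ_1 = 20,  λ_2 = 19.

Step 4 — unit eigenvector for λ_1: Sigma is diagonal, so its eigenvectors are the coordinate axes. λ_1 = 20 is the diagonal entry on the second coordinate axis, hence
  v_1 = (0, 1) (||v_1|| = 1).

λ_1 = 20,  λ_2 = 19;  v_1 ≈ (0, 1)


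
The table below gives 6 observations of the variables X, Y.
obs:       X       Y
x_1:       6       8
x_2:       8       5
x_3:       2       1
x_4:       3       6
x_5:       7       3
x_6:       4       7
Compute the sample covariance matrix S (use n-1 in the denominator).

Step 1 — column means:
  mean(X) = (6 + 8 + 2 + 3 + 7 + 4) / 6 = 30/6 = 5
  mean(Y) = (8 + 5 + 1 + 6 + 3 + 7) / 6 = 30/6 = 5

Step 2 — sample covariance S[i,j] = (1/(n-1)) · Σ_k (x_{k,i} - mean_i) · (x_{k,j} - mean_j), with n-1 = 5.
  S[X,X] = ((1)·(1) + (3)·(3) + (-3)·(-3) + (-2)·(-2) + (2)·(2) + (-1)·(-1)) / 5 = 28/5 = 5.6
  S[X,Y] = ((1)·(3) + (3)·(0) + (-3)·(-4) + (-2)·(1) + (2)·(-2) + (-1)·(2)) / 5 = 7/5 = 1.4
  S[Y,Y] = ((3)·(3) + (0)·(0) + (-4)·(-4) + (1)·(1) + (-2)·(-2) + (2)·(2)) / 5 = 34/5 = 6.8

S is symmetric (S[j,i] = S[i,j]). Assembling:

S = [[5.6, 1.4],
 [1.4, 6.8]]


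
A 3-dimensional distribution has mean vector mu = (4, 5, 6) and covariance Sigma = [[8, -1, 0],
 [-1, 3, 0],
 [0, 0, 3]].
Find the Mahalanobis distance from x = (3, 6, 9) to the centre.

Step 1 — centre the observation: (x - mu) = (-1, 1, 3).

Step 2 — invert Sigma (cofactor / det for 3×3, or solve directly):
  Sigma^{-1} = [[0.1304, 0.0435, 0],
 [0.0435, 0.3478, 0],
 [0, 0, 0.3333]].

Step 3 — form the quadratic (x - mu)^T · Sigma^{-1} · (x - mu):
  Sigma^{-1} · (x - mu) = (-0.087, 0.3043, 1).
  (x - mu)^T · [Sigma^{-1} · (x - mu)] = (-1)·(-0.087) + (1)·(0.3043) + (3)·(1) = 3.3913.

Step 4 — take square root: d = √(3.3913) ≈ 1.8415.

d(x, mu) = √(3.3913) ≈ 1.8415


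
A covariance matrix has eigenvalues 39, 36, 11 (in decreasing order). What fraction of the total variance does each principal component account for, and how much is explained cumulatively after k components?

Step 1 — total variance = trace(Sigma) = Σ λ_i = 39 + 36 + 11 = 86.

Step 2 — fraction explained by component i = λ_i / Σ λ:
  PC1: 39/86 = 0.4535
  PC2: 36/86 = 0.4186
  PC3: 11/86 = 0.1279

Step 3 — cumulative fraction after k components = (λ_1 + ... + λ_k) / Σ λ:
  k = 1: 39/86 = 0.4535
  k = 2: (39 + 36)/86 = 75/86 = 0.8721
  k = 3: (39 + 36 + 11)/86 = 86/86 = 1

Summary (fraction, with percent):

explained: PC1 0.4535 (45.35%), PC2 0.4186 (41.86%), PC3 0.1279 (12.79%);  cumulative: 0.4535, 0.8721, 1


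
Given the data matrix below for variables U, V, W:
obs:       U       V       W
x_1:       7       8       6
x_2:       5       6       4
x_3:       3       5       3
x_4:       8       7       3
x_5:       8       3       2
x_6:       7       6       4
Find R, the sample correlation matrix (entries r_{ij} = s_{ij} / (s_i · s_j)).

Step 1 — column means:
  mean(U) = (7 + 5 + 3 + 8 + 8 + 7) / 6 = 38/6 = 6.3333
  mean(V) = (8 + 6 + 5 + 7 + 3 + 6) / 6 = 35/6 = 5.8333
  mean(W) = (6 + 4 + 3 + 3 + 2 + 4) / 6 = 22/6 = 3.6667

Step 2 — sample variances and covariances s[i,j] = (1/(n-1)) · Σ_k (x_{k,i} - mean_i) · (x_{k,j} - mean_j), with n-1 = 5:
  s[U,U] = ((0.6667)·(0.6667) + (-1.3333)·(-1.3333) + (-3.3333)·(-3.3333) + (1.6667)·(1.6667) + (1.6667)·(1.6667) + (0.6667)·(0.6667)) / 5 = 19.3333/5 = 3.8667
  s[U,V] = ((0.6667)·(2.1667) + (-1.3333)·(0.1667) + (-3.3333)·(-0.8333) + (1.6667)·(1.1667) + (1.6667)·(-2.8333) + (0.6667)·(0.1667)) / 5 = 1.3333/5 = 0.2667
  s[U,W] = ((0.6667)·(2.3333) + (-1.3333)·(0.3333) + (-3.3333)·(-0.6667) + (1.6667)·(-0.6667) + (1.6667)·(-1.6667) + (0.6667)·(0.3333)) / 5 = -0.3333/5 = -0.0667
  s[V,V] = ((2.1667)·(2.1667) + (0.1667)·(0.1667) + (-0.8333)·(-0.8333) + (1.1667)·(1.1667) + (-2.8333)·(-2.8333) + (0.1667)·(0.1667)) / 5 = 14.8333/5 = 2.9667
  s[V,W] = ((2.1667)·(2.3333) + (0.1667)·(0.3333) + (-0.8333)·(-0.6667) + (1.1667)·(-0.6667) + (-2.8333)·(-1.6667) + (0.1667)·(0.3333)) / 5 = 9.6667/5 = 1.9333
  s[W,W] = ((2.3333)·(2.3333) + (0.3333)·(0.3333) + (-0.6667)·(-0.6667) + (-0.6667)·(-0.6667) + (-1.6667)·(-1.6667) + (0.3333)·(0.3333)) / 5 = 9.3333/5 = 1.8667
  Sample standard deviations s_i = √(s[i,i]):
  s(U) = √(3.8667) = 1.9664
  s(V) = √(2.9667) = 1.7224
  s(W) = √(1.8667) = 1.3663

Step 3 — r_{ij} = s_{ij} / (s_i · s_j):
  r[U,U] = 1 (diagonal).
  r[U,V] = 0.2667 / (1.9664 · 1.7224) = 0.2667 / 3.3869 = 0.0787
  r[U,W] = -0.0667 / (1.9664 · 1.3663) = -0.0667 / 2.6866 = -0.0248
  r[V,V] = 1 (diagonal).
  r[V,W] = 1.9333 / (1.7224 · 1.3663) = 1.9333 / 2.3532 = 0.8216
  r[W,W] = 1 (diagonal).

R is symmetric with unit diagonal. Assembling:

R = [[1, 0.0787, -0.0248],
 [0.0787, 1, 0.8216],
 [-0.0248, 0.8216, 1]]


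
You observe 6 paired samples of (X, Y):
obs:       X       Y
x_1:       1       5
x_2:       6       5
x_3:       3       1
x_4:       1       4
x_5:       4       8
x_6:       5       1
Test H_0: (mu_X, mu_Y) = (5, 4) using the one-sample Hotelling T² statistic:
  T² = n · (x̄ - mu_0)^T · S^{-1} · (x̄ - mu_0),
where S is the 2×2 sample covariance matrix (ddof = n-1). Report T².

Step 1 — sample mean vector:
  mean(X) = (1 + 6 + 3 + 1 + 4 + 5) / 6 = 20/6 = 3.3333
  mean(Y) = (5 + 5 + 1 + 4 + 8 + 1) / 6 = 24/6 = 4
  x̄ = (3.3333, 4),  deviation x̄ - mu_0 = (3.3333, 4) - (5, 4) = (-1.6667, 0).

Step 2 — sample covariance matrix, S[i,j] = (1/(n-1)) · Σ_k (x_{k,i} - mean_i) · (x_{k,j} - mean_j), divisor n-1 = 5:
  S[X,X] = ((-2.3333)·(-2.3333) + (2.6667)·(2.6667) + (-0.3333)·(-0.3333) + (-2.3333)·(-2.3333) + (0.6667)·(0.6667) + (1.6667)·(1.6667)) / 5 = 21.3333/5 = 4.2667
  S[X,Y] = ((-2.3333)·(1) + (2.6667)·(1) + (-0.3333)·(-3) + (-2.3333)·(0) + (0.6667)·(4) + (1.6667)·(-3)) / 5 = -1/5 = -0.2
  S[Y,Y] = ((1)·(1) + (1)·(1) + (-3)·(-3) + (0)·(0) + (4)·(4) + (-3)·(-3)) / 5 = 36/5 = 7.2
  S = [[4.2667, -0.2],
 [-0.2, 7.2]].

Step 3 — invert S. det(S) = 4.2667·7.2 - (-0.2)² = 30.68.
  S^{-1} = (1/det) · [[d, -b], [-b, a]] = [[0.2347, 0.0065],
 [0.0065, 0.1391]].

Step 4 — quadratic form (x̄ - mu_0)^T · S^{-1} · (x̄ - mu_0):
  S^{-1} · (x̄ - mu_0) = (-0.3911, -0.0109),
  (x̄ - mu_0)^T · [...] = (-1.6667)·(-0.3911) + (0)·(-0.0109) = 0.6519.

Step 5 — scale by n: T² = 6 · 0.6519 = 3.9113.

T² ≈ 3.9113


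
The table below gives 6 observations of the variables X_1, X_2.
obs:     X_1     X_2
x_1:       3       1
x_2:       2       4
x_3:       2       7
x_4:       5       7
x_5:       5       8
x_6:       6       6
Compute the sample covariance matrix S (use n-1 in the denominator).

Step 1 — column means:
  mean(X_1) = (3 + 2 + 2 + 5 + 5 + 6) / 6 = 23/6 = 3.8333
  mean(X_2) = (1 + 4 + 7 + 7 + 8 + 6) / 6 = 33/6 = 5.5

Step 2 — sample covariance S[i,j] = (1/(n-1)) · Σ_k (x_{k,i} - mean_i) · (x_{k,j} - mean_j), with n-1 = 5.
  S[X_1,X_1] = ((-0.8333)·(-0.8333) + (-1.8333)·(-1.8333) + (-1.8333)·(-1.8333) + (1.1667)·(1.1667) + (1.1667)·(1.1667) + (2.1667)·(2.1667)) / 5 = 14.8333/5 = 2.9667
  S[X_1,X_2] = ((-0.8333)·(-4.5) + (-1.8333)·(-1.5) + (-1.8333)·(1.5) + (1.1667)·(1.5) + (1.1667)·(2.5) + (2.1667)·(0.5)) / 5 = 9.5/5 = 1.9
  S[X_2,X_2] = ((-4.5)·(-4.5) + (-1.5)·(-1.5) + (1.5)·(1.5) + (1.5)·(1.5) + (2.5)·(2.5) + (0.5)·(0.5)) / 5 = 33.5/5 = 6.7

S is symmetric (S[j,i] = S[i,j]). Assembling:

S = [[2.9667, 1.9],
 [1.9, 6.7]]


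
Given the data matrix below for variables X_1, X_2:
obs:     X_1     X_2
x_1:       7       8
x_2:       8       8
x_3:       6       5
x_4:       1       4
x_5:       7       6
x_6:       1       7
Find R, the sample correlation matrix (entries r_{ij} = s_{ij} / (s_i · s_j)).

Step 1 — column means:
  mean(X_1) = (7 + 8 + 6 + 1 + 7 + 1) / 6 = 30/6 = 5
  mean(X_2) = (8 + 8 + 5 + 4 + 6 + 7) / 6 = 38/6 = 6.3333

Step 2 — sample variances and covariances s[i,j] = (1/(n-1)) · Σ_k (x_{k,i} - mean_i) · (x_{k,j} - mean_j), with n-1 = 5:
  s[X_1,X_1] = ((2)·(2) + (3)·(3) + (1)·(1) + (-4)·(-4) + (2)·(2) + (-4)·(-4)) / 5 = 50/5 = 10
  s[X_1,X_2] = ((2)·(1.6667) + (3)·(1.6667) + (1)·(-1.3333) + (-4)·(-2.3333) + (2)·(-0.3333) + (-4)·(0.6667)) / 5 = 13/5 = 2.6
  s[X_2,X_2] = ((1.6667)·(1.6667) + (1.6667)·(1.6667) + (-1.3333)·(-1.3333) + (-2.3333)·(-2.3333) + (-0.3333)·(-0.3333) + (0.6667)·(0.6667)) / 5 = 13.3333/5 = 2.6667
  Sample standard deviations s_i = √(s[i,i]):
  s(X_1) = √(10) = 3.1623
  s(X_2) = √(2.6667) = 1.633

Step 3 — r_{ij} = s_{ij} / (s_i · s_j):
  r[X_1,X_1] = 1 (diagonal).
  r[X_1,X_2] = 2.6 / (3.1623 · 1.633) = 2.6 / 5.164 = 0.5035
  r[X_2,X_2] = 1 (diagonal).

R is symmetric with unit diagonal. Assembling:

R = [[1, 0.5035],
 [0.5035, 1]]


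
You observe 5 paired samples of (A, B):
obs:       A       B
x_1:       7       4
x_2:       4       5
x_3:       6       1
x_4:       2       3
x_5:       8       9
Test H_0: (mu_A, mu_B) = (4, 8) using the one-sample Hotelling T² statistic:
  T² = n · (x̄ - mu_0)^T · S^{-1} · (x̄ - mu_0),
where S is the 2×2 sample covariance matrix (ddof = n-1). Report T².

Step 1 — sample mean vector:
  mean(A) = (7 + 4 + 6 + 2 + 8) / 5 = 27/5 = 5.4
  mean(B) = (4 + 5 + 1 + 3 + 9) / 5 = 22/5 = 4.4
  x̄ = (5.4, 4.4),  deviation x̄ - mu_0 = (5.4, 4.4) - (4, 8) = (1.4, -3.6).

Step 2 — sample covariance matrix, S[i,j] = (1/(n-1)) · Σ_k (x_{k,i} - mean_i) · (x_{k,j} - mean_j), divisor n-1 = 4:
  S[A,A] = ((1.6)·(1.6) + (-1.4)·(-1.4) + (0.6)·(0.6) + (-3.4)·(-3.4) + (2.6)·(2.6)) / 4 = 23.2/4 = 5.8
  S[A,B] = ((1.6)·(-0.4) + (-1.4)·(0.6) + (0.6)·(-3.4) + (-3.4)·(-1.4) + (2.6)·(4.6)) / 4 = 13.2/4 = 3.3
  S[B,B] = ((-0.4)·(-0.4) + (0.6)·(0.6) + (-3.4)·(-3.4) + (-1.4)·(-1.4) + (4.6)·(4.6)) / 4 = 35.2/4 = 8.8
  S = [[5.8, 3.3],
 [3.3, 8.8]].

Step 3 — invert S. det(S) = 5.8·8.8 - (3.3)² = 40.15.
  S^{-1} = (1/det) · [[d, -b], [-b, a]] = [[0.2192, -0.0822],
 [-0.0822, 0.1445]].

Step 4 — quadratic form (x̄ - mu_0)^T · S^{-1} · (x̄ - mu_0):
  S^{-1} · (x̄ - mu_0) = (0.6027, -0.6351),
  (x̄ - mu_0)^T · [...] = (1.4)·(0.6027) + (-3.6)·(-0.6351) = 3.1303.

Step 5 — scale by n: T² = 5 · 3.1303 = 15.6513.

T² ≈ 15.6513


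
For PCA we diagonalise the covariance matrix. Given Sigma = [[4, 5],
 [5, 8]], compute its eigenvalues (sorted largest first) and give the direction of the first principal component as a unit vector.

Step 1 — characteristic polynomial of 2×2 Sigma:
  det(Sigma - λI) = λ² - trace · λ + det = 0.
  trace = 4 + 8 = 12, det = 4·8 - (5)² = 7.
Step 2 — discriminant:
  Δ = trace² - 4·det = 144 - 28 = 116.
Step 3 — eigenvalues:
  λ = (trace ± √Δ)/2 = (12 ± 10.7703)/2,
  λ_1 = 11.3852,  λ_2 = 0.6148.

Step 4 — unit eigenvector for λ_1: solve (Sigma - λ_1 I)v = 0. First row:
  (4 - 11.3852)·v_x + (5)·v_y = 0, i.e. (-7.3852)·v_x + (5)·v_y = 0,
  so v ∝ (b, λ_1 - a) = (5, 7.3852) = u.
  ||u|| = √((5)² + (7.3852)²) = √(79.5407) ≈ 8.9186,
  v_1 = u/||u|| ≈ (0.5606, 0.8281) (||v_1|| = 1).

λ_1 = 11.3852,  λ_2 = 0.6148;  v_1 ≈ (0.5606, 0.8281)


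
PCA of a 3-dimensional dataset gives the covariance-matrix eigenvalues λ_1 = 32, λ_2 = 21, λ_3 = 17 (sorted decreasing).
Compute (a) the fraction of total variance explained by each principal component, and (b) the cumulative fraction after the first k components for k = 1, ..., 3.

Step 1 — total variance = trace(Sigma) = Σ λ_i = 32 + 21 + 17 = 70.

Step 2 — fraction explained by component i = λ_i / Σ λ:
  PC1: 32/70 = 0.4571
  PC2: 21/70 = 0.3
  PC3: 17/70 = 0.2429

Step 3 — cumulative fraction after k components = (λ_1 + ... + λ_k) / Σ λ:
  k = 1: 32/70 = 0.4571
  k = 2: (32 + 21)/70 = 53/70 = 0.7571
  k = 3: (32 + 21 + 17)/70 = 70/70 = 1

Summary (fraction, with percent):

explained: PC1 0.4571 (45.71%), PC2 0.3 (30%), PC3 0.2429 (24.29%);  cumulative: 0.4571, 0.7571, 1


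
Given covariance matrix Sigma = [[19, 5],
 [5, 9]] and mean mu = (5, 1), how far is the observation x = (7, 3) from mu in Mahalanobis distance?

Step 1 — centre the observation: (x - mu) = (2, 2).

Step 2 — invert Sigma. det(Sigma) = 19·9 - (5)² = 146.
  Sigma^{-1} = (1/det) · [[d, -b], [-b, a]] = [[0.0616, -0.0342],
 [-0.0342, 0.1301]].

Step 3 — form the quadratic (x - mu)^T · Sigma^{-1} · (x - mu):
  Sigma^{-1} · (x - mu) = (0.0548, 0.1918).
  (x - mu)^T · [Sigma^{-1} · (x - mu)] = (2)·(0.0548) + (2)·(0.1918) = 0.4932.

Step 4 — take square root: d = √(0.4932) ≈ 0.7022.

d(x, mu) = √(0.4932) ≈ 0.7022


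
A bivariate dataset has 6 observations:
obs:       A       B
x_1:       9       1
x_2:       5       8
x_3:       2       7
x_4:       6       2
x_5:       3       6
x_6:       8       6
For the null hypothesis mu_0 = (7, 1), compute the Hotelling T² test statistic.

Step 1 — sample mean vector:
  mean(A) = (9 + 5 + 2 + 6 + 3 + 8) / 6 = 33/6 = 5.5
  mean(B) = (1 + 8 + 7 + 2 + 6 + 6) / 6 = 30/6 = 5
  x̄ = (5.5, 5),  deviation x̄ - mu_0 = (5.5, 5) - (7, 1) = (-1.5, 4).

Step 2 — sample covariance matrix, S[i,j] = (1/(n-1)) · Σ_k (x_{k,i} - mean_i) · (x_{k,j} - mean_j), divisor n-1 = 5:
  S[A,A] = ((3.5)·(3.5) + (-0.5)·(-0.5) + (-3.5)·(-3.5) + (0.5)·(0.5) + (-2.5)·(-2.5) + (2.5)·(2.5)) / 5 = 37.5/5 = 7.5
  S[A,B] = ((3.5)·(-4) + (-0.5)·(3) + (-3.5)·(2) + (0.5)·(-3) + (-2.5)·(1) + (2.5)·(1)) / 5 = -24/5 = -4.8
  S[B,B] = ((-4)·(-4) + (3)·(3) + (2)·(2) + (-3)·(-3) + (1)·(1) + (1)·(1)) / 5 = 40/5 = 8
  S = [[7.5, -4.8],
 [-4.8, 8]].

Step 3 — invert S. det(S) = 7.5·8 - (-4.8)² = 36.96.
  S^{-1} = (1/det) · [[d, -b], [-b, a]] = [[0.2165, 0.1299],
 [0.1299, 0.2029]].

Step 4 — quadratic form (x̄ - mu_0)^T · S^{-1} · (x̄ - mu_0):
  S^{-1} · (x̄ - mu_0) = (0.1948, 0.6169),
  (x̄ - mu_0)^T · [...] = (-1.5)·(0.1948) + (4)·(0.6169) = 2.1753.

Step 5 — scale by n: T² = 6 · 2.1753 = 13.0519.

T² ≈ 13.0519


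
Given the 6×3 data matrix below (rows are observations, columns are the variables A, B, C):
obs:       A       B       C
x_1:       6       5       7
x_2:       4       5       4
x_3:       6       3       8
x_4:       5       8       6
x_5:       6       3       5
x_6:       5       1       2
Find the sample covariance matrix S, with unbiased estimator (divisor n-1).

Step 1 — column means:
  mean(A) = (6 + 4 + 6 + 5 + 6 + 5) / 6 = 32/6 = 5.3333
  mean(B) = (5 + 5 + 3 + 8 + 3 + 1) / 6 = 25/6 = 4.1667
  mean(C) = (7 + 4 + 8 + 6 + 5 + 2) / 6 = 32/6 = 5.3333

Step 2 — sample covariance S[i,j] = (1/(n-1)) · Σ_k (x_{k,i} - mean_i) · (x_{k,j} - mean_j), with n-1 = 5.
  S[A,A] = ((0.6667)·(0.6667) + (-1.3333)·(-1.3333) + (0.6667)·(0.6667) + (-0.3333)·(-0.3333) + (0.6667)·(0.6667) + (-0.3333)·(-0.3333)) / 5 = 3.3333/5 = 0.6667
  S[A,B] = ((0.6667)·(0.8333) + (-1.3333)·(0.8333) + (0.6667)·(-1.1667) + (-0.3333)·(3.8333) + (0.6667)·(-1.1667) + (-0.3333)·(-3.1667)) / 5 = -2.3333/5 = -0.4667
  S[A,C] = ((0.6667)·(1.6667) + (-1.3333)·(-1.3333) + (0.6667)·(2.6667) + (-0.3333)·(0.6667) + (0.6667)·(-0.3333) + (-0.3333)·(-3.3333)) / 5 = 5.3333/5 = 1.0667
  S[B,B] = ((0.8333)·(0.8333) + (0.8333)·(0.8333) + (-1.1667)·(-1.1667) + (3.8333)·(3.8333) + (-1.1667)·(-1.1667) + (-3.1667)·(-3.1667)) / 5 = 28.8333/5 = 5.7667
  S[B,C] = ((0.8333)·(1.6667) + (0.8333)·(-1.3333) + (-1.1667)·(2.6667) + (3.8333)·(0.6667) + (-1.1667)·(-0.3333) + (-3.1667)·(-3.3333)) / 5 = 10.6667/5 = 2.1333
  S[C,C] = ((1.6667)·(1.6667) + (-1.3333)·(-1.3333) + (2.6667)·(2.6667) + (0.6667)·(0.6667) + (-0.3333)·(-0.3333) + (-3.3333)·(-3.3333)) / 5 = 23.3333/5 = 4.6667

S is symmetric (S[j,i] = S[i,j]). Assembling:

S = [[0.6667, -0.4667, 1.0667],
 [-0.4667, 5.7667, 2.1333],
 [1.0667, 2.1333, 4.6667]]


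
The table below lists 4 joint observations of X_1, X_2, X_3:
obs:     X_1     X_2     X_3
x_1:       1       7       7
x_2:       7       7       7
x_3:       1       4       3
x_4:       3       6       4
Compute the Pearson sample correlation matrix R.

Step 1 — column means:
  mean(X_1) = (1 + 7 + 1 + 3) / 4 = 12/4 = 3
  mean(X_2) = (7 + 7 + 4 + 6) / 4 = 24/4 = 6
  mean(X_3) = (7 + 7 + 3 + 4) / 4 = 21/4 = 5.25

Step 2 — sample variances and covariances s[i,j] = (1/(n-1)) · Σ_k (x_{k,i} - mean_i) · (x_{k,j} - mean_j), with n-1 = 3:
  s[X_1,X_1] = ((-2)·(-2) + (4)·(4) + (-2)·(-2) + (0)·(0)) / 3 = 24/3 = 8
  s[X_1,X_2] = ((-2)·(1) + (4)·(1) + (-2)·(-2) + (0)·(0)) / 3 = 6/3 = 2
  s[X_1,X_3] = ((-2)·(1.75) + (4)·(1.75) + (-2)·(-2.25) + (0)·(-1.25)) / 3 = 8/3 = 2.6667
  s[X_2,X_2] = ((1)·(1) + (1)·(1) + (-2)·(-2) + (0)·(0)) / 3 = 6/3 = 2
  s[X_2,X_3] = ((1)·(1.75) + (1)·(1.75) + (-2)·(-2.25) + (0)·(-1.25)) / 3 = 8/3 = 2.6667
  s[X_3,X_3] = ((1.75)·(1.75) + (1.75)·(1.75) + (-2.25)·(-2.25) + (-1.25)·(-1.25)) / 3 = 12.75/3 = 4.25
  Sample standard deviations s_i = √(s[i,i]):
  s(X_1) = √(8) = 2.8284
  s(X_2) = √(2) = 1.4142
  s(X_3) = √(4.25) = 2.0616

Step 3 — r_{ij} = s_{ij} / (s_i · s_j):
  r[X_1,X_1] = 1 (diagonal).
  r[X_1,X_2] = 2 / (2.8284 · 1.4142) = 2 / 4 = 0.5
  r[X_1,X_3] = 2.6667 / (2.8284 · 2.0616) = 2.6667 / 5.831 = 0.4573
  r[X_2,X_2] = 1 (diagonal).
  r[X_2,X_3] = 2.6667 / (1.4142 · 2.0616) = 2.6667 / 2.9155 = 0.9147
  r[X_3,X_3] = 1 (diagonal).

R is symmetric with unit diagonal. Assembling:

R = [[1, 0.5, 0.4573],
 [0.5, 1, 0.9147],
 [0.4573, 0.9147, 1]]


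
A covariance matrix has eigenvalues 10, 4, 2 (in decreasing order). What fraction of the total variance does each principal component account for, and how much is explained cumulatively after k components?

Step 1 — total variance = trace(Sigma) = Σ λ_i = 10 + 4 + 2 = 16.

Step 2 — fraction explained by component i = λ_i / Σ λ:
  PC1: 10/16 = 0.625
  PC2: 4/16 = 0.25
  PC3: 2/16 = 0.125

Step 3 — cumulative fraction after k components = (λ_1 + ... + λ_k) / Σ λ:
  k = 1: 10/16 = 0.625
  k = 2: (10 + 4)/16 = 14/16 = 0.875
  k = 3: (10 + 4 + 2)/16 = 16/16 = 1

Summary (fraction, with percent):

explained: PC1 0.625 (62.5%), PC2 0.25 (25%), PC3 0.125 (12.5%);  cumulative: 0.625, 0.875, 1


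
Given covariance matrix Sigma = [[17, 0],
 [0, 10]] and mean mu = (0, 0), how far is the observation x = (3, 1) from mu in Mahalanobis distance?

Step 1 — centre the observation: (x - mu) = (3, 1).

Step 2 — invert Sigma. det(Sigma) = 17·10 - (0)² = 170.
  Sigma^{-1} = (1/det) · [[d, -b], [-b, a]] = [[0.0588, 0],
 [0, 0.1]].

Step 3 — form the quadratic (x - mu)^T · Sigma^{-1} · (x - mu):
  Sigma^{-1} · (x - mu) = (0.1765, 0.1).
  (x - mu)^T · [Sigma^{-1} · (x - mu)] = (3)·(0.1765) + (1)·(0.1) = 0.6294.

Step 4 — take square root: d = √(0.6294) ≈ 0.7934.

d(x, mu) = √(0.6294) ≈ 0.7934


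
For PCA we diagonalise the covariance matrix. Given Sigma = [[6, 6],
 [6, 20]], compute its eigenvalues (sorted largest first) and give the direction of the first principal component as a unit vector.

Step 1 — characteristic polynomial of 2×2 Sigma:
  det(Sigma - λI) = λ² - trace · λ + det = 0.
  trace = 6 + 20 = 26, det = 6·20 - (6)² = 84.
Step 2 — discriminant:
  Δ = trace² - 4·det = 676 - 336 = 340.
Step 3 — eigenvalues:
  λ = (trace ± √Δ)/2 = (26 ± 18.4391)/2,
  λ_1 = 22.2195,  λ_2 = 3.7805.

Step 4 — unit eigenvector for λ_1: solve (Sigma - λ_1 I)v = 0. First row:
  (6 - 22.2195)·v_x + (6)·v_y = 0, i.e. (-16.2195)·v_x + (6)·v_y = 0,
  so v ∝ (b, λ_1 - a) = (6, 16.2195) = u.
  ||u|| = √((6)² + (16.2195)²) = √(299.0736) ≈ 17.2937,
  v_1 = u/||u|| ≈ (0.3469, 0.9379) (||v_1|| = 1).

λ_1 = 22.2195,  λ_2 = 3.7805;  v_1 ≈ (0.3469, 0.9379)


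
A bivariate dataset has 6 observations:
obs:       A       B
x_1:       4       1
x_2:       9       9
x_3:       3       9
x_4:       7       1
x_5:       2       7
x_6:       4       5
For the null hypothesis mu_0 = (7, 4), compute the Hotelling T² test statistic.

Step 1 — sample mean vector:
  mean(A) = (4 + 9 + 3 + 7 + 2 + 4) / 6 = 29/6 = 4.8333
  mean(B) = (1 + 9 + 9 + 1 + 7 + 5) / 6 = 32/6 = 5.3333
  x̄ = (4.8333, 5.3333),  deviation x̄ - mu_0 = (4.8333, 5.3333) - (7, 4) = (-2.1667, 1.3333).

Step 2 — sample covariance matrix, S[i,j] = (1/(n-1)) · Σ_k (x_{k,i} - mean_i) · (x_{k,j} - mean_j), divisor n-1 = 5:
  S[A,A] = ((-0.8333)·(-0.8333) + (4.1667)·(4.1667) + (-1.8333)·(-1.8333) + (2.1667)·(2.1667) + (-2.8333)·(-2.8333) + (-0.8333)·(-0.8333)) / 5 = 34.8333/5 = 6.9667
  S[A,B] = ((-0.8333)·(-4.3333) + (4.1667)·(3.6667) + (-1.8333)·(3.6667) + (2.1667)·(-4.3333) + (-2.8333)·(1.6667) + (-0.8333)·(-0.3333)) / 5 = -1.6667/5 = -0.3333
  S[B,B] = ((-4.3333)·(-4.3333) + (3.6667)·(3.6667) + (3.6667)·(3.6667) + (-4.3333)·(-4.3333) + (1.6667)·(1.6667) + (-0.3333)·(-0.3333)) / 5 = 67.3333/5 = 13.4667
  S = [[6.9667, -0.3333],
 [-0.3333, 13.4667]].

Step 3 — invert S. det(S) = 6.9667·13.4667 - (-0.3333)² = 93.7067.
  S^{-1} = (1/det) · [[d, -b], [-b, a]] = [[0.1437, 0.0036],
 [0.0036, 0.0743]].

Step 4 — quadratic form (x̄ - mu_0)^T · S^{-1} · (x̄ - mu_0):
  S^{-1} · (x̄ - mu_0) = (-0.3066, 0.0914),
  (x̄ - mu_0)^T · [...] = (-2.1667)·(-0.3066) + (1.3333)·(0.0914) = 0.7863.

Step 5 — scale by n: T² = 6 · 0.7863 = 4.7176.

T² ≈ 4.7176


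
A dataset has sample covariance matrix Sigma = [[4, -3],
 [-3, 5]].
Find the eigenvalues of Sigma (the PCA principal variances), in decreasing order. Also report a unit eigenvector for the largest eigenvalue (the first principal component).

Step 1 — characteristic polynomial of 2×2 Sigma:
  det(Sigma - λI) = λ² - trace · λ + det = 0.
  trace = 4 + 5 = 9, det = 4·5 - (-3)² = 11.
Step 2 — discriminant:
  Δ = trace² - 4·det = 81 - 44 = 37.
Step 3 — eigenvalues:
  λ = (trace ± √Δ)/2 = (9 ± 6.0828)/2,
  λ_1 = 7.5414,  λ_2 = 1.4586.

Step 4 — unit eigenvector for λ_1: solve (Sigma - λ_1 I)v = 0. First row:
  (4 - 7.5414)·v_x + (-3)·v_y = 0, i.e. (-3.5414)·v_x + (-3)·v_y = 0,
  so v ∝ (b, λ_1 - a) = (-3, 3.5414); multiply by -1 so the first entry is positive: u = (3, -3.5414).
  ||u|| = √((3)² + (-3.5414)²) = √(21.5414) ≈ 4.6413,
  v_1 = u/||u|| ≈ (0.6464, -0.763) (||v_1|| = 1).

λ_1 = 7.5414,  λ_2 = 1.4586;  v_1 ≈ (0.6464, -0.763)


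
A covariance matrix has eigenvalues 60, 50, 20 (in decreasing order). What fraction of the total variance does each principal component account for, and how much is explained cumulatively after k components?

Step 1 — total variance = trace(Sigma) = Σ λ_i = 60 + 50 + 20 = 130.

Step 2 — fraction explained by component i = λ_i / Σ λ:
  PC1: 60/130 = 0.4615
  PC2: 50/130 = 0.3846
  PC3: 20/130 = 0.1538

Step 3 — cumulative fraction after k components = (λ_1 + ... + λ_k) / Σ λ:
  k = 1: 60/130 = 0.4615
  k = 2: (60 + 50)/130 = 110/130 = 0.8462
  k = 3: (60 + 50 + 20)/130 = 130/130 = 1

Summary (fraction, with percent):

explained: PC1 0.4615 (46.15%), PC2 0.3846 (38.46%), PC3 0.1538 (15.38%);  cumulative: 0.4615, 0.8462, 1


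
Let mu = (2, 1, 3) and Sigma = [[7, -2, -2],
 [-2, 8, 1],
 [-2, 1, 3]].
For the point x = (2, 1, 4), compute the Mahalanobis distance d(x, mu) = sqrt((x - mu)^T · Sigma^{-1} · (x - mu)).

Step 1 — centre the observation: (x - mu) = (0, 0, 1).

Step 2 — invert Sigma (cofactor / det for 3×3, or solve directly):
  Sigma^{-1} = [[0.184, 0.032, 0.112],
 [0.032, 0.136, -0.024],
 [0.112, -0.024, 0.416]].

Step 3 — form the quadratic (x - mu)^T · Sigma^{-1} · (x - mu):
  Sigma^{-1} · (x - mu) = (0.112, -0.024, 0.416).
  (x - mu)^T · [Sigma^{-1} · (x - mu)] = (0)·(0.112) + (0)·(-0.024) + (1)·(0.416) = 0.416.

Step 4 — take square root: d = √(0.416) ≈ 0.645.

d(x, mu) = √(0.416) ≈ 0.645


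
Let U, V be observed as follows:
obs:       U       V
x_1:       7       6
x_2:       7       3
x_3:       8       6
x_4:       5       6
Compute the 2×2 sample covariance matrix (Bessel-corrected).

Step 1 — column means:
  mean(U) = (7 + 7 + 8 + 5) / 4 = 27/4 = 6.75
  mean(V) = (6 + 3 + 6 + 6) / 4 = 21/4 = 5.25

Step 2 — sample covariance S[i,j] = (1/(n-1)) · Σ_k (x_{k,i} - mean_i) · (x_{k,j} - mean_j), with n-1 = 3.
  S[U,U] = ((0.25)·(0.25) + (0.25)·(0.25) + (1.25)·(1.25) + (-1.75)·(-1.75)) / 3 = 4.75/3 = 1.5833
  S[U,V] = ((0.25)·(0.75) + (0.25)·(-2.25) + (1.25)·(0.75) + (-1.75)·(0.75)) / 3 = -0.75/3 = -0.25
  S[V,V] = ((0.75)·(0.75) + (-2.25)·(-2.25) + (0.75)·(0.75) + (0.75)·(0.75)) / 3 = 6.75/3 = 2.25

S is symmetric (S[j,i] = S[i,j]). Assembling:

S = [[1.5833, -0.25],
 [-0.25, 2.25]]


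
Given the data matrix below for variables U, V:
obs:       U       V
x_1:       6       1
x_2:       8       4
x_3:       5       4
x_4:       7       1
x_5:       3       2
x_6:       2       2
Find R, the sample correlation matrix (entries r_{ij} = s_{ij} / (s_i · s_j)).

Step 1 — column means:
  mean(U) = (6 + 8 + 5 + 7 + 3 + 2) / 6 = 31/6 = 5.1667
  mean(V) = (1 + 4 + 4 + 1 + 2 + 2) / 6 = 14/6 = 2.3333

Step 2 — sample variances and covariances s[i,j] = (1/(n-1)) · Σ_k (x_{k,i} - mean_i) · (x_{k,j} - mean_j), with n-1 = 5:
  s[U,U] = ((0.8333)·(0.8333) + (2.8333)·(2.8333) + (-0.1667)·(-0.1667) + (1.8333)·(1.8333) + (-2.1667)·(-2.1667) + (-3.1667)·(-3.1667)) / 5 = 26.8333/5 = 5.3667
  s[U,V] = ((0.8333)·(-1.3333) + (2.8333)·(1.6667) + (-0.1667)·(1.6667) + (1.8333)·(-1.3333) + (-2.1667)·(-0.3333) + (-3.1667)·(-0.3333)) / 5 = 2.6667/5 = 0.5333
  s[V,V] = ((-1.3333)·(-1.3333) + (1.6667)·(1.6667) + (1.6667)·(1.6667) + (-1.3333)·(-1.3333) + (-0.3333)·(-0.3333) + (-0.3333)·(-0.3333)) / 5 = 9.3333/5 = 1.8667
  Sample standard deviations s_i = √(s[i,i]):
  s(U) = √(5.3667) = 2.3166
  s(V) = √(1.8667) = 1.3663

Step 3 — r_{ij} = s_{ij} / (s_i · s_j):
  r[U,U] = 1 (diagonal).
  r[U,V] = 0.5333 / (2.3166 · 1.3663) = 0.5333 / 3.1651 = 0.1685
  r[V,V] = 1 (diagonal).

R is symmetric with unit diagonal. Assembling:

R = [[1, 0.1685],
 [0.1685, 1]]


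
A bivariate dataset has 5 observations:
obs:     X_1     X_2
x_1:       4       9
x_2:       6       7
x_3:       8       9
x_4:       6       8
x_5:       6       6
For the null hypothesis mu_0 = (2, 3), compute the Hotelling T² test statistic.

Step 1 — sample mean vector:
  mean(X_1) = (4 + 6 + 8 + 6 + 6) / 5 = 30/5 = 6
  mean(X_2) = (9 + 7 + 9 + 8 + 6) / 5 = 39/5 = 7.8
  x̄ = (6, 7.8),  deviation x̄ - mu_0 = (6, 7.8) - (2, 3) = (4, 4.8).

Step 2 — sample covariance matrix, S[i,j] = (1/(n-1)) · Σ_k (x_{k,i} - mean_i) · (x_{k,j} - mean_j), divisor n-1 = 4:
  S[X_1,X_1] = ((-2)·(-2) + (0)·(0) + (2)·(2) + (0)·(0) + (0)·(0)) / 4 = 8/4 = 2
  S[X_1,X_2] = ((-2)·(1.2) + (0)·(-0.8) + (2)·(1.2) + (0)·(0.2) + (0)·(-1.8)) / 4 = 0/4 = 0
  S[X_2,X_2] = ((1.2)·(1.2) + (-0.8)·(-0.8) + (1.2)·(1.2) + (0.2)·(0.2) + (-1.8)·(-1.8)) / 4 = 6.8/4 = 1.7
  S = [[2, 0],
 [0, 1.7]].

Step 3 — invert S. det(S) = 2·1.7 - (0)² = 3.4.
  S^{-1} = (1/det) · [[d, -b], [-b, a]] = [[0.5, 0],
 [0, 0.5882]].

Step 4 — quadratic form (x̄ - mu_0)^T · S^{-1} · (x̄ - mu_0):
  S^{-1} · (x̄ - mu_0) = (2, 2.8235),
  (x̄ - mu_0)^T · [...] = (4)·(2) + (4.8)·(2.8235) = 21.5529.

Step 5 — scale by n: T² = 5 · 21.5529 = 107.7647.

T² ≈ 107.7647


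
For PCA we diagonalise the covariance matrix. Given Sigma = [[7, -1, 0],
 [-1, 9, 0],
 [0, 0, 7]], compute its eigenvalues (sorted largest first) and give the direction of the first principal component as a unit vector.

Step 1 — characteristic polynomial p(λ) = det(λI - Sigma) = λ³ - tr·λ² + c_1·λ - det, where tr = trace, c_1 = sum of the principal 2×2 minors, det = det(Sigma):
  tr = 7 + 9 + 7 = 23,
  c_1 = (7·9 - (-1)²) + (7·7 - (0)²) + (9·7 - (0)²) = 62 + 49 + 63 = 174,
  det = 7·(9·7 - (0)²) - (-1)·((-1)·7 - (0)·(0)) + (0)·((-1)·(0) - 9·(0)) = 7·(63) - (-1)·(-7) + (0)·(0) = 434.
  So p(λ) = λ³ - 23λ² + 174λ - 434.
Step 2 — look for an integer root (rational root theorem: any rational root is an integer divisor of 434). Testing λ = 7:
  p(7) = 343 - 1127 + 1218 - 434 = 0  ✓
  Dividing out (λ - 7): p(λ) = (λ - 7)(λ² - 16λ + 62).
Step 3 — remaining eigenvalues from the quadratic λ² - 16λ + 62 = 0:
  Δ = 16² - 4·62 = 256 - 248 = 8,  λ = (16 ± √8)/2 = (16 ± 2.8284)/2 ≈ 9.4142 or 6.5858.
  Sorted: λ_1 = 9.4142,  λ_2 = 7,  λ_3 = 6.5858  (check: sum = 23 = tr ✓).

Step 4 — unit eigenvector for λ_1 ≈ 9.4142: v spans the null space of (Sigma - λ_1 I), whose rows are
  r_1 = (-2.4142, -1, 0),  r_2 = (-1, -0.4142, 0),  r_3 = (0, 0, -2.4142).
  v is orthogonal to every row, so take v ∝ r_1 × r_3 = ((-1)·(-2.4142) - (0)·(0), (0)·(0) - (-2.4142)·(-2.4142), (-2.4142)·(0) - (-1)·(0)) ≈ (2.4142, -5.8284, 0).
  Let u = (2.4142, -5.8284, 0).
  ||u|| = √((2.4142)² + (-5.8284)² + (0)²) = √(39.799) ≈ 6.3086,  v_1 = u/||u|| ≈ (0.3827, -0.9239, 0) (||v_1|| = 1).

λ_1 = 9.4142,  λ_2 = 7,  λ_3 = 6.5858;  v_1 ≈ (0.3827, -0.9239, 0)
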